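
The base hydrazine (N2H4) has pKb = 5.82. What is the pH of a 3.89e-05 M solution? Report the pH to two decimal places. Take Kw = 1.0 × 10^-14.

N2H4 + H2O ⇌ N2H5+ + OH-
Kb = 10^(−5.82) = 1.51 × 10^-6
Kb = x²/(3.89e-05 − x) = 1.51 × 10^-6
The 5% rule fails; solving x² + Kb·x − Kb·C₀ = 0 exactly:
x = (−Kb + √(Kb² + 4·Kb·C₀))/2 = 6.95 × 10^-6 M
pOH = −log(6.95 × 10^-6) = 5.16; pH = 14.00 − 5.16 = 8.84

pH = 8.84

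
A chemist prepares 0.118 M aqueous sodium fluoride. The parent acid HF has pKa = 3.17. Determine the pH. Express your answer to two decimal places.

pH = 8.12

F- is the conjugate base of the weak acid HF.
Ka = 10^(−3.17) = 6.76 × 10^-4
Kb = Kw/Ka = 1.0×10^-14 / 6.76 × 10^-4 = 1.48 × 10^-11
Let x = [OH-] at equilibrium. Kb = x²/(0.118 − x).
Neglecting x in the denominator: x = √(1.48 × 10^-11 × 0.118) = 1.32 × 10^-6 M
pOH = −log(1.32 × 10^-6) = 5.88; pH = 14.00 − 5.88 = 8.12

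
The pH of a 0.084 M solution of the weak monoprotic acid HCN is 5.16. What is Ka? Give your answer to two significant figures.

Ka = 5.7 × 10^-10

[H+] = 10^(-5.16) = 6.92 × 10^-6 M
At equilibrium [HA] = 0.084 − 6.92 × 10^-6 = 8.40 × 10^-2 M
Ka = [H+][A-]/[HA] = (6.92 × 10^-6)² / 8.40 × 10^-2 = 5.7 × 10^-10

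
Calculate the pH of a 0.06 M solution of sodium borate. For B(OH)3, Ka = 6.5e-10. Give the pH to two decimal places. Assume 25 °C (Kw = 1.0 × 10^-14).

pH = 10.98

B(OH)4- is the conjugate base of the weak acid B(OH)3.
Kb = Kw/Ka = 1.0×10^-14 / 6.5 × 10^-10 = 1.54 × 10^-5
Kb = x²/(0.06 − x) = 1.54 × 10^-5
Since Kb ≪ C₀, x ≈ √(Kb·C₀) = 9.61 × 10^-4 M.
pOH = −log(9.61 × 10^-4) = 3.02; pH = 14.00 − 3.02 = 10.98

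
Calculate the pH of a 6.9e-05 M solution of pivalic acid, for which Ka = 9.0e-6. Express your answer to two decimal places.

pH = 4.68

(CH3)3CCOOH ⇌ (CH3)3CCOO- + H+
From the ICE table, Ka = [H+]²/(6.9e-05 − [H+]) = 9.0 × 10^-6.
[H+] is not negligible relative to C₀; solve [H+]² + 9e-06·[H+] − 6.21e-10 = 0.
[H+] = (−Ka + √(Ka² + 4·Ka·C₀))/2 = 2.08 × 10^-5 M
pH = −log[H+] = −log(2.08 × 10^-5) = 4.68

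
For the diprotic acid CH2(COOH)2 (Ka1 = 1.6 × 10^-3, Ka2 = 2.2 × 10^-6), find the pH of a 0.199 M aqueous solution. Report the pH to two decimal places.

pH = 1.77

Ka1 ≫ Ka2, so treat the first dissociation as the only significant source of H+.
Ka1 = x²/(0.199 − x) = 1.6 × 10^-3
Solving the quadratic: x = (−Ka1 + √(Ka1² + 4·Ka1·C₀))/2 = 1.71 × 10^-2 M
pH = −log(1.71 × 10^-2) = 1.77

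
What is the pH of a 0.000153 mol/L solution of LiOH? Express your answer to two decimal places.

pH = 10.18

LiOH is a strong base; [OH-] = 0.000153 M.
pOH = -log(0.000153) = 3.82
pH = 14.00 - 3.82 = 10.18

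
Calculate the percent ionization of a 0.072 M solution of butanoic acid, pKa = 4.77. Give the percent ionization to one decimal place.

1.5%

CH3(CH2)2COOH ⇌ CH3(CH2)2COO- + H+; let x = [H+] at equilibrium.
Ka = 10^(−4.77) = 1.70 × 10^-5
x ≈ √(Ka·C₀) = √(1.70 × 10^-5 × 0.072) = 1.11 × 10^-3 M
% ionization = x/C₀ × 100% = 1.11 × 10^-3/0.072 × 100% = 1.5%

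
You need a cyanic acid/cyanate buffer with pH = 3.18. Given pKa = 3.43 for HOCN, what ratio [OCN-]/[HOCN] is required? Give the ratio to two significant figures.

pH = pKa + log(r) ⇒ log(r) = 3.18 − 3.43 = -0.25
r = [OCN-]/[HOCN] = 10^(-0.25) = 0.562

ratio = 0.56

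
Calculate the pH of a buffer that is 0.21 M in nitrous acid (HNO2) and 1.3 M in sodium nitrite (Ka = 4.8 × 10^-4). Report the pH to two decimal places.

pKa = −log(4.8 × 10^-4) = 3.319
Using pH = pKa + log([base]/[acid]) with [base]/[acid] = 1.3/0.21:
pH = 3.319 + (+0.792) = 4.11

pH = 4.11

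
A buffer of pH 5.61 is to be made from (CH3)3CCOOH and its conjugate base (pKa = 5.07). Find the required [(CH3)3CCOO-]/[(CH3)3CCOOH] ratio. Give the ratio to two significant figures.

ratio = 3.5

pH = pKa + log(r) ⇒ log(r) = 5.61 − 5.07 = +0.54
r = [(CH3)3CCOO-]/[(CH3)3CCOOH] = 10^(+0.54) = 3.47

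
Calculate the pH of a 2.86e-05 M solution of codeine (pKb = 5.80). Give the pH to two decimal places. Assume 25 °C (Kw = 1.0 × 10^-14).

pH = 8.78

C18H21NO3 + H2O ⇌ C18H22NO3+ + OH-
Kb = 10^(−5.80) = 1.58 × 10^-6
From the ICE table, Kb = [OH-]²/(2.86e-05 − [OH-]) = 1.58 × 10^-6.
[OH-] is not negligible relative to C₀; solve [OH-]² + 1.58e-06·[OH-] − 4.52e-11 = 0.
[OH-] = [−1.58e-06 + √(1.58e-06² + 1.81e-10)]/2 = 5.98 × 10^-6 M
pOH = 5.22, so pH = 14.00 − pOH = 8.78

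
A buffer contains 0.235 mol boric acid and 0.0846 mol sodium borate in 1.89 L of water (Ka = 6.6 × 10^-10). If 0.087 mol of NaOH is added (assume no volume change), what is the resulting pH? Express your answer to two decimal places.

pH = 9.24

After neutralization: n(B(OH)3) = 0.148 mol, n(B(OH)4-) = 0.172 mol.
pKa = −log(6.6 × 10^-10) = 9.180
pH = pKa + log([A⁻]/[HA]) = 9.180 + log(0.172/0.148) = 9.180 +0.065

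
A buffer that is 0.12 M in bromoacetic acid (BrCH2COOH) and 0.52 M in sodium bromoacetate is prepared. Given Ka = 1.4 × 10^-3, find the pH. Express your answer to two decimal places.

pH = 3.49

pKa = −log(1.4 × 10^-3) = 2.854
pH = pKa + log([A⁻]/[HA]) = 2.854 + log(0.52/0.12)
pH = 2.854 + (+0.637) = 3.49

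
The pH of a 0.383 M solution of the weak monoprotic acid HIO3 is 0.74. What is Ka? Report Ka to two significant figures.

[H+] = 10^(-0.74) = 1.82 × 10^-1 M
At equilibrium [HA] = 0.383 − 1.82 × 10^-1 = 2.01 × 10^-1 M
Ka = [H+][A-]/[HA] = (1.82 × 10^-1)² / 2.01 × 10^-1 = 1.6 × 10^-1

Ka = 1.6 × 10^-1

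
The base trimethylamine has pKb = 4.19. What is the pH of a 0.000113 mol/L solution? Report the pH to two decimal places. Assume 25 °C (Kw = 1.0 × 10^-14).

pH = 9.77

(CH3)3N + H2O ⇌ (CH3)3NH+ + OH-
Kb = 10^(−4.19) = 6.46 × 10^-5
From the ICE table, Kb = x²/(0.000113 − x) = 6.46 × 10^-5.
x is not negligible relative to C₀; solve x² + 6.46e-05·x − 7.3e-09 = 0.
x = [−6.46e-05 + √(6.46e-05² + 2.92e-08)]/2 = 5.90 × 10^-5 M
pOH = −log(5.90 × 10^-5) = 4.23; pH = 14.00 − 4.23 = 9.77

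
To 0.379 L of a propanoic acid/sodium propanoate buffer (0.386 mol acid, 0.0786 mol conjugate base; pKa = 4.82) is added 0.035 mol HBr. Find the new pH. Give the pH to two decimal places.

After neutralization: n(CH3CH2COOH) = 0.421 mol, n(CH3CH2COO-) = 0.0436 mol.
pH = pKa + log(n_CH3CH2COO-/n_CH3CH2COOH) = 4.82 + log(0.0436/0.421) = 4.82 + (-0.985)

pH = 3.84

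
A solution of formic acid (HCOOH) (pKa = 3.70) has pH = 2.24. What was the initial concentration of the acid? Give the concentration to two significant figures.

C₀ = 1.7 × 10^-1 M

[H+] = 10^(-2.24) = 5.75 × 10^-3 M = x
Ka = 10^(−3.70) = 2.00 × 10^-4
Ka = x²/(C₀ − x) ⇒ C₀ = x + x²/Ka
C₀ = 5.75 × 10^-3 + (5.75 × 10^-3)²/(2.00 × 10^-4) = 1.71 × 10^-1 M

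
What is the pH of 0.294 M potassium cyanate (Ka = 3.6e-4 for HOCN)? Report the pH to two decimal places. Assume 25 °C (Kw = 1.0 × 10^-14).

OCN- is the conjugate base of the weak acid HOCN.
Kb = Kw/Ka = 1.0×10^-14 / 3.6 × 10^-4 = 2.78 × 10^-11
Kb = [OH-]²/(0.294 − [OH-]) = 2.78 × 10^-11
Neglecting [OH-] in the denominator: [OH-] = √(2.78 × 10^-11 × 0.294) = 2.86 × 10^-6 M
([OH-]/C₀ = 0.00097% < 5%, so the approximation holds.)
pOH = −log(2.86 × 10^-6) = 5.54; pH = 14.00 − 5.54 = 8.46

pH = 8.46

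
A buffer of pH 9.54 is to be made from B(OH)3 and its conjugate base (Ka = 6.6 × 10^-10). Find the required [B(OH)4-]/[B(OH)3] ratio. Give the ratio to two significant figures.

ratio = 2.3

pKa = -log(6.6 × 10^-10) = 9.180
pH = pKa + log(r) ⇒ log(r) = 9.54 − 9.180 = +0.360
r = [B(OH)4-]/[B(OH)3] = 10^(+0.360) = 2.29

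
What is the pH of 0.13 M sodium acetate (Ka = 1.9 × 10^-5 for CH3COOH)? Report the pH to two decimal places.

CH3COO- is the conjugate base of the weak acid CH3COOH.
Kb = Kw/Ka = 1.0×10^-14 / 1.9 × 10^-5 = 5.26 × 10^-10
From the ICE table, Kb = x²/(0.13 − x) = 5.26 × 10^-10.
Since Kb ≪ C₀, x ≈ √(Kb·C₀) = 8.27 × 10^-6 M.
pOH = −log(8.27 × 10^-6) = 5.08; pH = 14.00 − 5.08 = 8.92

pH = 8.92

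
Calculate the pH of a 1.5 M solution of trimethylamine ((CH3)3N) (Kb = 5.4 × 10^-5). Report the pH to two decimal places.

pH = 11.95

(CH3)3N + H2O ⇌ (CH3)3NH+ + OH-
Kb = [OH-]²/(1.5 − [OH-]) = 5.4 × 10^-5
Since Kb ≪ C₀, [OH-] ≈ √(Kb·C₀) = 9.00 × 10^-3 M.
Check: 0.6% ionized — well under 5%, approximation valid.
pOH = −log(9.00 × 10^-3) = 2.05; pH = 14.00 − 2.05 = 11.95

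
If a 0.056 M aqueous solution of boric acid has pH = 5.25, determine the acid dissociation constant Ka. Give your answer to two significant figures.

Ka = 5.6 × 10^-10

[H+] = 10^(-5.25) = 5.62 × 10^-6 M
At equilibrium [HA] = 0.056 − 5.62 × 10^-6 = 5.60 × 10^-2 M
Ka = [H+][A-]/[HA] = (5.62 × 10^-6)² / 5.60 × 10^-2 = 5.6 × 10^-10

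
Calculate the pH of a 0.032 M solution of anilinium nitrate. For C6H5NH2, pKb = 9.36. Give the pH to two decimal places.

pH = 3.07

C6H5NH3+ is the conjugate acid of the weak base C6H5NH2.
Kb = 10^(−9.36) = 4.37 × 10^-10
Ka = Kw/Kb = 1.0×10^-14 / 4.37 × 10^-10 = 2.29 × 10^-5
Ka = [H+]²/(0.032 − [H+]) = 2.29 × 10^-5
Assume [H+] ≪ 0.032: [H+] ≈ √(2.29 × 10^-5 × 0.032) = 8.56 × 10^-4 M
Check: 2.7% ionized — well under 5%, approximation valid.
pH = −log(8.56 × 10^-4) = 3.07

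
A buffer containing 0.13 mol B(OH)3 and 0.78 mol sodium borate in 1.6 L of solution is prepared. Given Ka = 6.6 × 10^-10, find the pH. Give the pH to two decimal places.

pH = 9.96

pKa = −log(6.6 × 10^-10) = 9.180
pH = pKa + log([A⁻]/[HA]) = 9.180 + log(0.78/0.13)
pH = 9.180 + (+0.778) = 9.96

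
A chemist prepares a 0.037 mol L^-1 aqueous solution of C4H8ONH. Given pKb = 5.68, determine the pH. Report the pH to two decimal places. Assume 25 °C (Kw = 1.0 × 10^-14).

C4H8ONH + H2O ⇌ C4H8ONH2+ + OH-
Kb = 10^(−5.68) = 2.09 × 10^-6
From the ICE table, Kb = x²/(0.037 − x) = 2.09 × 10^-6.
Neglecting x in the denominator: x = √(2.09 × 10^-6 × 0.037) = 2.78 × 10^-4 M
Check: 0.75% ionized — well under 5%, approximation valid.
pOH = 3.56, so pH = 14.00 − pOH = 10.44

pH = 10.44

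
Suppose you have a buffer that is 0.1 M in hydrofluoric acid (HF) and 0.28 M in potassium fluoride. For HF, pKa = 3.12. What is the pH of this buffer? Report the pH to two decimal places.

Using pH = pKa + log([base]/[acid]) with [base]/[acid] = 0.28/0.1:
pH = 3.12 + (+0.447) = 3.57

pH = 3.57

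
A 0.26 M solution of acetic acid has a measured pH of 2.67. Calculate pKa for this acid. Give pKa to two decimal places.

[H+] = 10^(-2.67) = 2.14 × 10^-3 M
At equilibrium [HA] = 0.26 − 2.14 × 10^-3 = 2.58 × 10^-1 M
Ka = [H+][A-]/[HA] = (2.14 × 10^-3)² / 2.58 × 10^-1 = 1.78 × 10^-5
pKa = -log(1.78 × 10^-5) = 4.75

pKa = 4.75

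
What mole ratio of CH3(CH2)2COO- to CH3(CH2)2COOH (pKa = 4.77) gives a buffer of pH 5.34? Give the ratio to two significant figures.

ratio = 3.7

pH = pKa + log(r) ⇒ log(r) = 5.34 − 4.77 = +0.57
r = [CH3(CH2)2COO-]/[CH3(CH2)2COOH] = 10^(+0.57) = 3.72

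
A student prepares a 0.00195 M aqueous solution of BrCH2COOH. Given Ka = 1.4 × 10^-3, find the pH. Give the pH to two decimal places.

BrCH2COOH ⇌ BrCH2COO- + H+
Ka = [H+]²/(0.00195 − [H+]) = 1.4 × 10^-3
Here C₀/Ka ≈ 1.39, so the small-[H+] approximation fails. Use the quadratic:
[H+] = (−Ka + √(Ka² + 4·Ka·C₀))/2 = 1.09 × 10^-3 M
pH = −log(1.09 × 10^-3) = 2.96

pH = 2.96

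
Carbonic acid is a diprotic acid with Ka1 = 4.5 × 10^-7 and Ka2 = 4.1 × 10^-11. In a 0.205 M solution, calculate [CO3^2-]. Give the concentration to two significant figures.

First ionization gives [H+] ≈ [HCO3-] = 3.04 × 10^-4 M.
Second step: Ka2 = [H+][CO3^2-]/[HCO3-] ≈ [CO3^2-] (since [H+] ≈ [HCO3-]).
So [CO3^2-] ≈ Ka2.

4.1 × 10^-11 M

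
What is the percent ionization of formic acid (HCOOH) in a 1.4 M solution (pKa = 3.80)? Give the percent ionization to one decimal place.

1.1%

HCOOH ⇌ HCOO- + H+; let x = [H+] at equilibrium.
Ka = 10^(−3.80) = 1.58 × 10^-4
x ≈ √(Ka·C₀) = √(1.58 × 10^-4 × 1.4) = 1.49 × 10^-2 M
% ionization = x/C₀ × 100% = 1.49 × 10^-2/1.4 × 100% = 1.1%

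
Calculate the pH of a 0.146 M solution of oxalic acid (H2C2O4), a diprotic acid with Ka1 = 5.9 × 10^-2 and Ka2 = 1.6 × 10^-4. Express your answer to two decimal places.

Since Ka1 ≫ Ka2, the first ionization dominates [H+].
Ka1 = x²/(0.146 − x) = 5.9 × 10^-2
Solving the quadratic: x = (−Ka1 + √(Ka1² + 4·Ka1·C₀))/2 = 6.79 × 10^-2 M
pH = −log(6.79 × 10^-2) = 1.17

pH = 1.17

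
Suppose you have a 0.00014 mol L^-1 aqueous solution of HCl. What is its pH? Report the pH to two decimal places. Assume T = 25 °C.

HCl is a strong acid and dissociates completely, so [H+] = 0.00014 M.
pH = -log(0.00014) = 3.85

pH = 3.85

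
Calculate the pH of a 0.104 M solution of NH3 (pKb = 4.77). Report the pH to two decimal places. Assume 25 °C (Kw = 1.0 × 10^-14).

pH = 11.12

NH3 + H2O ⇌ NH4+ + OH-
Kb = 10^(−4.77) = 1.70 × 10^-5
Kb = [OH-]²/(0.104 − [OH-]) = 1.70 × 10^-5
Since Kb ≪ C₀, [OH-] ≈ √(Kb·C₀) = 1.33 × 10^-3 M.
pOH = 2.88, so pH = 14.00 − pOH = 11.12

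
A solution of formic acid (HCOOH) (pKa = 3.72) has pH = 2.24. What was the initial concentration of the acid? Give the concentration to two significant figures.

[H+] = 10^(-2.24) = 5.75 × 10^-3 M = x
Ka = 10^(−3.72) = 1.91 × 10^-4
Ka = x²/(C₀ − x) ⇒ C₀ = x + x²/Ka
C₀ = 5.75 × 10^-3 + (5.75 × 10^-3)²/(1.91 × 10^-4) = 1.79 × 10^-1 M

C₀ = 1.8 × 10^-1 M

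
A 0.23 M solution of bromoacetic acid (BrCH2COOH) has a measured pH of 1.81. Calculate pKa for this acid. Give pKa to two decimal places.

[H+] = 10^(-1.81) = 1.55 × 10^-2 M
At equilibrium [HA] = 0.23 − 1.55 × 10^-2 = 2.15 × 10^-1 M
Ka = [H+][A-]/[HA] = (1.55 × 10^-2)² / 2.15 × 10^-1 = 1.12 × 10^-3
pKa = -log(1.12 × 10^-3) = 2.95

pKa = 2.95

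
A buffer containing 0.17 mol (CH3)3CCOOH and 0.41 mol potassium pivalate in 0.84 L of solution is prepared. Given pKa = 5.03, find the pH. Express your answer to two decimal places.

pH = 5.41

Henderson–Hasselbalch: pH = pKa + log([(CH3)3CCOO-]/[(CH3)3CCOOH]) = 5.03 + log(0.41/0.17)
pH = 5.03 + (+0.382) = 5.41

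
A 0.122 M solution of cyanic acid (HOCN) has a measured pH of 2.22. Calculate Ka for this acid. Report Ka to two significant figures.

Ka = 3.1 × 10^-4

[H+] = 10^(-2.22) = 6.03 × 10^-3 M
At equilibrium [HA] = 0.122 − 6.03 × 10^-3 = 1.16 × 10^-1 M
Ka = [H+][A-]/[HA] = (6.03 × 10^-3)² / 1.16 × 10^-1 = 3.1 × 10^-4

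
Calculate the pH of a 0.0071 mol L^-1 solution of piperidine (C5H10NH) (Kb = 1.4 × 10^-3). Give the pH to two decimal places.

C5H10NH + H2O ⇌ C5H10NH2+ + OH-
From the ICE table, Kb = x²/(0.0071 − x) = 1.4 × 10^-3.
x is not negligible relative to C₀; solve x² + 0.0014·x − 9.94e-06 = 0.
x = (−Kb + √(Kb² + 4·Kb·C₀))/2 = 2.53 × 10^-3 M
pOH = −log(2.53 × 10^-3) = 2.60; pH = 14.00 − 2.60 = 11.40

pH = 11.40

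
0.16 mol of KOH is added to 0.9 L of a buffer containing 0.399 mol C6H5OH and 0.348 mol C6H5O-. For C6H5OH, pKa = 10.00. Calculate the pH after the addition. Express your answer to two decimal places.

pH = 10.33

OH- converts C6H5OH to C6H5O-: C6H5OH → 0.239 mol, C6H5O- → 0.508 mol.
Henderson–Hasselbalch with mole ratio 0.508/0.239: pH = 10.00 + (+0.327)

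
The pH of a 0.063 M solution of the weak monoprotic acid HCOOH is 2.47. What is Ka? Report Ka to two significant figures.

Ka = 1.9 × 10^-4

[H+] = 10^(-2.47) = 3.39 × 10^-3 M
At equilibrium [HA] = 0.063 − 3.39 × 10^-3 = 5.96 × 10^-2 M
Ka = [H+][A-]/[HA] = (3.39 × 10^-3)² / 5.96 × 10^-2 = 1.9 × 10^-4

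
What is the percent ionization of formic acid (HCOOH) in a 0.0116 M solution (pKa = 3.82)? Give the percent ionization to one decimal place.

HCOOH ⇌ HCOO- + H+; let x = [H+] at equilibrium.
Ka = 10^(−3.82) = 1.51 × 10^-4
Solve x² + 0.000151x − 1.75e-06 = 0 → x = 1.25 × 10^-3 M
Fraction ionized = 1.25 × 10^-3 / 0.0116 = 0.1078 → 10.8%

10.8%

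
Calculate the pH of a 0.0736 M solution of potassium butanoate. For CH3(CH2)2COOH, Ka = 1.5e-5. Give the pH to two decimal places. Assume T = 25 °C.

pH = 8.85

CH3(CH2)2COO- is the conjugate base of the weak acid CH3(CH2)2COOH.
Kb = Kw/Ka = 1.0×10^-14 / 1.5 × 10^-5 = 6.67 × 10^-10
From the ICE table, Kb = [OH-]²/(0.0736 − [OH-]) = 6.67 × 10^-10.
Neglecting [OH-] in the denominator: [OH-] = √(6.67 × 10^-10 × 0.0736) = 7.01 × 10^-6 M
pOH = 5.15, so pH = 14.00 − pOH = 8.85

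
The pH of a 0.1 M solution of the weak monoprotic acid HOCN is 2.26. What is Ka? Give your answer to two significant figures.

Ka = 3.2 × 10^-4

[H+] = 10^(-2.26) = 5.50 × 10^-3 M
At equilibrium [HA] = 0.1 − 5.50 × 10^-3 = 9.45 × 10^-2 M
Ka = [H+][A-]/[HA] = (5.50 × 10^-3)² / 9.45 × 10^-2 = 3.2 × 10^-4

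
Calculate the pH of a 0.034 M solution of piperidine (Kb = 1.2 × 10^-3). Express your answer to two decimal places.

pH = 11.76

C5H10NH + H2O ⇌ C5H10NH2+ + OH-
From the ICE table, Kb = [OH-]²/(0.034 − [OH-]) = 1.2 × 10^-3.
The 5% rule fails; solving [OH-]² + Kb·[OH-] − Kb·C₀ = 0 exactly:
[OH-] = [−0.0012 + √(0.0012² + 0.000163)]/2 = 5.82 × 10^-3 M
pOH = 2.24, so pH = 14.00 − pOH = 11.76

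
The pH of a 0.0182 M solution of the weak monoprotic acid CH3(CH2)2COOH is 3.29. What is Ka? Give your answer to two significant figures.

Ka = 1.5 × 10^-5

[H+] = 10^(-3.29) = 5.13 × 10^-4 M
At equilibrium [HA] = 0.0182 − 5.13 × 10^-4 = 1.77 × 10^-2 M
Ka = [H+][A-]/[HA] = (5.13 × 10^-4)² / 1.77 × 10^-2 = 1.5 × 10^-5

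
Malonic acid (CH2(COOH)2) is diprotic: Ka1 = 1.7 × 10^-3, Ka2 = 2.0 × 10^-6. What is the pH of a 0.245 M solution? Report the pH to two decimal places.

pH = 1.71

Ka1 ≫ Ka2, so treat the first dissociation as the only significant source of H+.
Ka1 = x²/(0.245 − x) = 1.7 × 10^-3
Solving the quadratic: x = (−Ka1 + √(Ka1² + 4·Ka1·C₀))/2 = 1.96 × 10^-2 M
pH = −log(1.96 × 10^-2) = 1.71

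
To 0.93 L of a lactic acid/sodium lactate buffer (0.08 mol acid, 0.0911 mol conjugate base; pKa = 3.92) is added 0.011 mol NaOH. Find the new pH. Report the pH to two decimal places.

pH = 4.09

After neutralization: n(CH3CH(OH)COOH) = 0.069 mol, n(CH3CH(OH)COO-) = 0.102 mol.
Henderson–Hasselbalch with mole ratio 0.102/0.069: pH = 3.92 + (+0.170)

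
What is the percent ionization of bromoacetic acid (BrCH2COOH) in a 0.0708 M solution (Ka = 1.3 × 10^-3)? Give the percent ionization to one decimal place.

BrCH2COOH ⇌ BrCH2COO- + H+; let x = [H+] at equilibrium.
Ka = x²/(C₀ − x); solving the quadratic gives x = 8.97 × 10^-3 M.
Fraction ionized = 8.97 × 10^-3 / 0.0708 = 0.1267 → 12.7%

12.7%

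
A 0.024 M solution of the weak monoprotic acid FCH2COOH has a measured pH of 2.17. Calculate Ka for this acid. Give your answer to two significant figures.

[H+] = 10^(-2.17) = 6.76 × 10^-3 M
At equilibrium [HA] = 0.024 − 6.76 × 10^-3 = 1.72 × 10^-2 M
Ka = [H+][A-]/[HA] = (6.76 × 10^-3)² / 1.72 × 10^-2 = 2.7 × 10^-3

Ka = 2.7 × 10^-3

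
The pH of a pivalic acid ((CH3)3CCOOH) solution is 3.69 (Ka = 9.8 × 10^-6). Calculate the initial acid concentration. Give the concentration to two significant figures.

C₀ = 4.5 × 10^-3 M

[H+] = 10^(-3.69) = 2.04 × 10^-4 M = x
Ka = x²/(C₀ − x) ⇒ C₀ = x + x²/Ka
C₀ = 2.04 × 10^-4 + (2.04 × 10^-4)²/(9.8 × 10^-6) = 4.45 × 10^-3 M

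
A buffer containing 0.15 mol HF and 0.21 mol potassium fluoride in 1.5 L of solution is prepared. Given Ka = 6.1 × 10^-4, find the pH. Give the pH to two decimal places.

pH = 3.36

pKa = −log(6.1 × 10^-4) = 3.215
pH = pKa + log([A⁻]/[HA]) = 3.215 + log(0.21/0.15)
pH = 3.215 + (+0.146) = 3.36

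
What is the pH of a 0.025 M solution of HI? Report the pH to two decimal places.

HI is a strong acid and dissociates completely, so [H+] = 0.025 M.
pH = -log(0.025) = 1.60

pH = 1.60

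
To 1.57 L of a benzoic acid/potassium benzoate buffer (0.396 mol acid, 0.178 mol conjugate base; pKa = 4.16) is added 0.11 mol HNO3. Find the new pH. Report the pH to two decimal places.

pH = 3.29

After neutralization: n(C6H5COOH) = 0.506 mol, n(C6H5COO-) = 0.068 mol.
Henderson–Hasselbalch with mole ratio 0.068/0.506: pH = 4.16 + (-0.872)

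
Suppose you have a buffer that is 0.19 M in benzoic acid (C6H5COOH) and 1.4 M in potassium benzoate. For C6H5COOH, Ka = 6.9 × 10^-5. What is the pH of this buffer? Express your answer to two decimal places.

pH = 5.03

pKa = −log(6.9 × 10^-5) = 4.161
pH = pKa + log([A⁻]/[HA]) = 4.161 + log(1.4/0.19)
pH = 4.161 + (+0.867) = 5.03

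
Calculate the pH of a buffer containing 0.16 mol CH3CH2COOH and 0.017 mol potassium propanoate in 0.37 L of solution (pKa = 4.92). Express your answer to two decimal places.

pH = pKa + log([A⁻]/[HA]) = 4.92 + log(0.017/0.16)
pH = 4.92 + (-0.974) = 3.95

pH = 3.95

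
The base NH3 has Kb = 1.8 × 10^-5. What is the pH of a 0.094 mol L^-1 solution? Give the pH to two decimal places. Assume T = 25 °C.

NH3 + H2O ⇌ NH4+ + OH-
Kb = x²/(0.094 − x) = 1.8 × 10^-5
Neglecting x in the denominator: x = √(1.8 × 10^-5 × 0.094) = 1.30 × 10^-3 M
(x/C₀ = 1.4% < 5%, so the approximation holds.)
pOH = −log(1.30 × 10^-3) = 2.89; pH = 14.00 − 2.89 = 11.11

pH = 11.11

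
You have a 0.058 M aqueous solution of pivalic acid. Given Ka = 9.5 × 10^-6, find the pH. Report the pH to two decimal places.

(CH3)3CCOOH ⇌ (CH3)3CCOO- + H+
Ka = x²/(0.058 − x) = 9.5 × 10^-6
Since Ka ≪ C₀, x ≈ √(Ka·C₀) = 7.42 × 10^-4 M.
Check: 1.3% ionized — well under 5%, approximation valid.
pH = −log(7.42 × 10^-4) = 3.13

pH = 3.13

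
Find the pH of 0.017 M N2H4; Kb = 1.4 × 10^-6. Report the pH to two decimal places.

N2H4 + H2O ⇌ N2H5+ + OH-
Kb = x²/(0.017 − x) = 1.4 × 10^-6
Since Kb ≪ C₀, x ≈ √(Kb·C₀) = 1.54 × 10^-4 M.
pOH = −log(1.54 × 10^-4) = 3.81; pH = 14.00 − 3.81 = 10.19

pH = 10.19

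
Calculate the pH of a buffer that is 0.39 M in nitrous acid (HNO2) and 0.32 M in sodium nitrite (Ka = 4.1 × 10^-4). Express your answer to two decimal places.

pKa = −log(4.1 × 10^-4) = 3.387
Henderson–Hasselbalch: pH = pKa + log([NO2-]/[HNO2]) = 3.387 + log(0.32/0.39)
pH = 3.387 + (-0.086) = 3.30

pH = 3.30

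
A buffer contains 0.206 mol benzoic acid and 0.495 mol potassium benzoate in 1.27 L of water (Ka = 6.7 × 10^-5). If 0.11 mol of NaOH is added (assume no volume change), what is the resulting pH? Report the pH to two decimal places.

pH = 4.97

After neutralization: n(C6H5COOH) = 0.096 mol, n(C6H5COO-) = 0.605 mol.
pKa = −log(6.7 × 10^-5) = 4.174
pH = pKa + log([A⁻]/[HA]) = 4.174 + log(0.605/0.096) = 4.174 +0.799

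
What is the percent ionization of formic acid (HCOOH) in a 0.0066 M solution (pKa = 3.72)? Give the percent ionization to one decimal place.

15.6%

HCOOH ⇌ HCOO- + H+; let x = [H+] at equilibrium.
Ka = 10^(−3.72) = 1.91 × 10^-4
Ka = x²/(C₀ − x); solving the quadratic gives x = 1.03 × 10^-3 M.
Fraction ionized = 1.03 × 10^-3 / 0.0066 = 0.1561 → 15.6%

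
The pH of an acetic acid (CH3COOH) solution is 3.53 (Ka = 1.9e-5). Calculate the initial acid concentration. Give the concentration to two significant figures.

C₀ = 4.9 × 10^-3 M

[H+] = 10^(-3.53) = 2.95 × 10^-4 M = x
Ka = x²/(C₀ − x) ⇒ C₀ = x + x²/Ka
C₀ = 2.95 × 10^-4 + (2.95 × 10^-4)²/(1.9 × 10^-5) = 4.88 × 10^-3 M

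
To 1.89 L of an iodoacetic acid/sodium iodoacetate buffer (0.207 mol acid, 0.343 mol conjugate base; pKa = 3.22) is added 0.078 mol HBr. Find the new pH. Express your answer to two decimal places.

Added H+ converts ICH2COO- to ICH2COOH: ICH2COOH → 0.285 mol, ICH2COO- → 0.265 mol.
pH = pKa + log(n_ICH2COO-/n_ICH2COOH) = 3.22 + log(0.265/0.285) = 3.22 + (-0.032)

pH = 3.19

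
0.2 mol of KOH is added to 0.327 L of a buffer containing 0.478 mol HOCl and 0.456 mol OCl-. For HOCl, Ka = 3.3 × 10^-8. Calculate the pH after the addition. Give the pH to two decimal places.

After neutralization: n(HOCl) = 0.278 mol, n(OCl-) = 0.656 mol.
pKa = −log(3.3 × 10^-8) = 7.481
pH = pKa + log(n_OCl-/n_HOCl) = 7.481 + log(0.656/0.278) = 7.481 + (+0.373)

pH = 7.85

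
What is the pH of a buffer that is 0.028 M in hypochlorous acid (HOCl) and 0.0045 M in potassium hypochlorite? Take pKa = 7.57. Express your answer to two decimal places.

pH = 6.78

Using pH = pKa + log([base]/[acid]) with [base]/[acid] = 0.0045/0.028:
pH = 7.57 + (-0.794) = 6.78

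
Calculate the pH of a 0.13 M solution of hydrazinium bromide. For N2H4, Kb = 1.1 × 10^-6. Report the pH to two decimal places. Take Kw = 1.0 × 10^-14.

pH = 4.46

N2H5+ is the conjugate acid of the weak base N2H4.
Ka = Kw/Kb = 1.0×10^-14 / 1.1 × 10^-6 = 9.09 × 10^-9
Ka = x²/(0.13 − x) = 9.09 × 10^-9
Neglecting x in the denominator: x = √(9.09 × 10^-9 × 0.13) = 3.44 × 10^-5 M
Check: 0.026% ionized — well under 5%, approximation valid.
pH = −log(3.44 × 10^-5) = 4.46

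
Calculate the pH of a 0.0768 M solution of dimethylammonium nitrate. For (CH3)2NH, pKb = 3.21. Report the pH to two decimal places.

(CH3)2NH2+ is the conjugate acid of the weak base (CH3)2NH.
Kb = 10^(−3.21) = 6.17 × 10^-4
Ka = Kw/Kb = 1.0×10^-14 / 6.17 × 10^-4 = 1.62 × 10^-11
Ka = [H+]²/(0.0768 − [H+]) = 1.62 × 10^-11
Neglecting [H+] in the denominator: [H+] = √(1.62 × 10^-11 × 0.0768) = 1.12 × 10^-6 M
pH = −log[H+] = −log(1.12 × 10^-6) = 5.95

pH = 5.95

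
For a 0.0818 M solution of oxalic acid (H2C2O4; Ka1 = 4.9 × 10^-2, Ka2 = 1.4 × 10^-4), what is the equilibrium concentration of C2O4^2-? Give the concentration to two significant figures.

First ionization gives [H+] ≈ [HC2O4-] = 4.34 × 10^-2 M.
Second step: Ka2 = [H+][C2O4^2-]/[HC2O4-] ≈ [C2O4^2-] (since [H+] ≈ [HC2O4-]).
So [C2O4^2-] ≈ Ka2.

1.4 × 10^-4 M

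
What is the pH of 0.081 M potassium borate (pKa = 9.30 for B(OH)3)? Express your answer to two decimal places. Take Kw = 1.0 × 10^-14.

pH = 11.10

B(OH)4- is the conjugate base of the weak acid B(OH)3.
Ka = 10^(−9.30) = 5.01 × 10^-10
Kb = Kw/Ka = 1.0×10^-14 / 5.01 × 10^-10 = 2.00 × 10^-5
Kb = [OH-]²/(0.081 − [OH-]) = 2.00 × 10^-5
Assume [OH-] ≪ 0.081: [OH-] ≈ √(2.00 × 10^-5 × 0.081) = 1.27 × 10^-3 M
([OH-]/C₀ = 1.6% < 5%, so the approximation holds.)
pOH = −log(1.27 × 10^-3) = 2.90; pH = 14.00 − 2.90 = 11.10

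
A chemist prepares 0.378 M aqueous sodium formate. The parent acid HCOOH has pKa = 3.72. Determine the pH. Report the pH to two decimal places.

HCOO- is the conjugate base of the weak acid HCOOH.
Ka = 10^(−3.72) = 1.91 × 10^-4
Kb = Kw/Ka = 1.0×10^-14 / 1.91 × 10^-4 = 5.24 × 10^-11
Kb = x²/(0.378 − x) = 5.24 × 10^-11
Assume x ≪ 0.378: x ≈ √(5.24 × 10^-11 × 0.378) = 4.45 × 10^-6 M
pOH = 5.35, so pH = 14.00 − pOH = 8.65

pH = 8.65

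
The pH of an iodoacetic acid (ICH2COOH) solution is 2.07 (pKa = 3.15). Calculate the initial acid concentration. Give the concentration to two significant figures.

C₀ = 1.1 × 10^-1 M

[H+] = 10^(-2.07) = 8.51 × 10^-3 M = x
Ka = 10^(−3.15) = 7.08 × 10^-4
Ka = x²/(C₀ − x) ⇒ C₀ = x + x²/Ka
C₀ = 8.51 × 10^-3 + (8.51 × 10^-3)²/(7.08 × 10^-4) = 1.11 × 10^-1 M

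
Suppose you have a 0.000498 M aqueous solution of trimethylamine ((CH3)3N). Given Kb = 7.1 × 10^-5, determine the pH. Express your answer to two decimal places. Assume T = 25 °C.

(CH3)3N + H2O ⇌ (CH3)3NH+ + OH-
Let x = [OH-] at equilibrium. Kb = x²/(0.000498 − x).
The 5% rule fails; solving x² + Kb·x − Kb·C₀ = 0 exactly:
x = [−7.1e-05 + √(7.1e-05² + 1.41e-07)]/2 = 1.56 × 10^-4 M
pOH = 3.81, so pH = 14.00 − pOH = 10.19

pH = 10.19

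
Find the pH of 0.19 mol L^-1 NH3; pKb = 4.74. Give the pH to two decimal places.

NH3 + H2O ⇌ NH4+ + OH-
Kb = 10^(−4.74) = 1.82 × 10^-5
From the ICE table, Kb = [OH-]²/(0.19 − [OH-]) = 1.82 × 10^-5.
Neglecting [OH-] in the denominator: [OH-] = √(1.82 × 10^-5 × 0.19) = 1.86 × 10^-3 M
Check: 0.98% ionized — well under 5%, approximation valid.
pOH = 2.73, so pH = 14.00 − pOH = 11.27

pH = 11.27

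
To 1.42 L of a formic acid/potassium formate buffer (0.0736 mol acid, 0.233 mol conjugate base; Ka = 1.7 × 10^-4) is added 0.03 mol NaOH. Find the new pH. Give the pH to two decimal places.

OH- converts HCOOH to HCOO-: HCOOH → 0.0436 mol, HCOO- → 0.263 mol.
pKa = −log(1.7 × 10^-4) = 3.770
pH = pKa + log(n_HCOO-/n_HCOOH) = 3.770 + log(0.263/0.0436) = 3.770 + (+0.780)

pH = 4.55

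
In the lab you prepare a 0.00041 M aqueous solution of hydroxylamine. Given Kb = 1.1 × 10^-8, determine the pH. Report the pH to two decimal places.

pH = 8.33

NH2OH + H2O ⇌ NH3OH+ + OH-
From the ICE table, Kb = [OH-]²/(0.00041 − [OH-]) = 1.1 × 10^-8.
Neglecting [OH-] in the denominator: [OH-] = √(1.1 × 10^-8 × 0.00041) = 2.12 × 10^-6 M
pOH = 5.67, so pH = 14.00 − pOH = 8.33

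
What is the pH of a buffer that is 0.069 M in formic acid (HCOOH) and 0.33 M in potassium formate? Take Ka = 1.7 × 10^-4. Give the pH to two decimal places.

pH = 4.45

pKa = −log(1.7 × 10^-4) = 3.770
pH = pKa + log([A⁻]/[HA]) = 3.770 + log(0.33/0.069)
pH = 3.770 + (+0.680) = 4.45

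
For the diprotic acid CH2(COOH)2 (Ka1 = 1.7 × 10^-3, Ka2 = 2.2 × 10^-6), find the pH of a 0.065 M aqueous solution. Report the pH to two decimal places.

pH = 2.01

Ka1 ≫ Ka2, so treat the first dissociation as the only significant source of H+.
Ka1 = x²/(0.065 − x) = 1.7 × 10^-3
Solving the quadratic: x = (−Ka1 + √(Ka1² + 4·Ka1·C₀))/2 = 9.70 × 10^-3 M
pH = −log(9.70 × 10^-3) = 2.01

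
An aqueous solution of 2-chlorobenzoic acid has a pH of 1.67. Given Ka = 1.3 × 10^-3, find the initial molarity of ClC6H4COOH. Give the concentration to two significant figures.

[H+] = 10^(-1.67) = 2.14 × 10^-2 M = x
Ka = x²/(C₀ − x) ⇒ C₀ = x + x²/Ka
C₀ = 2.14 × 10^-2 + (2.14 × 10^-2)²/(1.3 × 10^-3) = 3.74 × 10^-1 M

C₀ = 3.7 × 10^-1 M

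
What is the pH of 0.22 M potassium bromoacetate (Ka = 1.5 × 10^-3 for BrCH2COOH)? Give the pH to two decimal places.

BrCH2COO- is the conjugate base of the weak acid BrCH2COOH.
Kb = Kw/Ka = 1.0×10^-14 / 1.5 × 10^-3 = 6.67 × 10^-12
From the ICE table, Kb = [OH-]²/(0.22 − [OH-]) = 6.67 × 10^-12.
Assume [OH-] ≪ 0.22: [OH-] ≈ √(6.67 × 10^-12 × 0.22) = 1.21 × 10^-6 M
([OH-]/C₀ = 0.00055% < 5%, so the approximation holds.)
pOH = 5.92, so pH = 14.00 − pOH = 8.08

pH = 8.08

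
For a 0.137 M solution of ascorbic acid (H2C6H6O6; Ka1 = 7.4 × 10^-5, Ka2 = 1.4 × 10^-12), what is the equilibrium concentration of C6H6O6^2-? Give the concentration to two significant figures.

1.4 × 10^-12 M

First ionization gives [H+] ≈ [HC6H6O6-] = 3.18 × 10^-3 M.
Second step: Ka2 = [H+][C6H6O6^2-]/[HC6H6O6-] ≈ [C6H6O6^2-] (since [H+] ≈ [HC6H6O6-]).
So [C6H6O6^2-] ≈ Ka2.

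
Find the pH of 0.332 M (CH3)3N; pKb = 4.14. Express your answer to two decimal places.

pH = 11.69

(CH3)3N + H2O ⇌ (CH3)3NH+ + OH-
Kb = 10^(−4.14) = 7.24 × 10^-5
From the ICE table, Kb = [OH-]²/(0.332 − [OH-]) = 7.24 × 10^-5.
Since Kb ≪ C₀, [OH-] ≈ √(Kb·C₀) = 4.90 × 10^-3 M.
Check: 1.5% ionized — well under 5%, approximation valid.
pOH = 2.31, so pH = 14.00 − pOH = 11.69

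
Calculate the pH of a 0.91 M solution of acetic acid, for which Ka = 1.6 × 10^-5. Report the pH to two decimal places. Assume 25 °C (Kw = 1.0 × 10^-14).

pH = 2.42

CH3COOH ⇌ CH3COO- + H+
Ka = x²/(0.91 − x) = 1.6 × 10^-5
Neglecting x in the denominator: x = √(1.6 × 10^-5 × 0.91) = 3.82 × 10^-3 M
Check: 0.42% ionized — well under 5%, approximation valid.
pH = −log(3.82 × 10^-3) = 2.42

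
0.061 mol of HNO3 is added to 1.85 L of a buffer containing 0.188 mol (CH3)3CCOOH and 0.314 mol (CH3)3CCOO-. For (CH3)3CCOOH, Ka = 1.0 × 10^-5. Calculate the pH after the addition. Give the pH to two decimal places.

After neutralization: n((CH3)3CCOOH) = 0.249 mol, n((CH3)3CCOO-) = 0.253 mol.
pKa = −log(1.0 × 10^-5) = 5.000
pH = pKa + log(n_(CH3)3CCOO-/n_(CH3)3CCOOH) = 5.000 + log(0.253/0.249) = 5.000 + (+0.007)

pH = 5.01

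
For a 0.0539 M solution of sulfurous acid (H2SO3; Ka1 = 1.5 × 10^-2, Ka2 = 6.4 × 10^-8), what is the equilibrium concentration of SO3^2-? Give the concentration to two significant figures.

First ionization gives [H+] ≈ [HSO3-] = 2.19 × 10^-2 M.
Second step: Ka2 = [H+][SO3^2-]/[HSO3-] ≈ [SO3^2-] (since [H+] ≈ [HSO3-]).
So [SO3^2-] ≈ Ka2.

6.4 × 10^-8 M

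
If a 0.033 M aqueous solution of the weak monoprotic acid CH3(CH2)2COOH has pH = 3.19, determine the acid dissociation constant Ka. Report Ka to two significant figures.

[H+] = 10^(-3.19) = 6.46 × 10^-4 M
At equilibrium [HA] = 0.033 − 6.46 × 10^-4 = 3.24 × 10^-2 M
Ka = [H+][A-]/[HA] = (6.46 × 10^-4)² / 3.24 × 10^-2 = 1.3 × 10^-5

Ka = 1.3 × 10^-5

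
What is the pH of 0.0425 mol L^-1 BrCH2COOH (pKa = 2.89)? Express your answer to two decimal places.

pH = 2.17

BrCH2COOH ⇌ BrCH2COO- + H+
Ka = 10^(−2.89) = 1.29 × 10^-3
Ka = [H+]²/(0.0425 − [H+]) = 1.29 × 10^-3
The 5% rule fails; solving [H+]² + Ka·[H+] − Ka·C₀ = 0 exactly:
[H+] = [−0.00129 + √(0.00129² + 0.000219)]/2 = 6.79 × 10^-3 M
pH = −log(6.79 × 10^-3) = 2.17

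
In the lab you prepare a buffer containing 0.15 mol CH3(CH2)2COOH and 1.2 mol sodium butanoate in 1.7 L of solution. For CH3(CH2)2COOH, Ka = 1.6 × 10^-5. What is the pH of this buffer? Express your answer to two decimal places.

pH = 5.70

pKa = −log(1.6 × 10^-5) = 4.796
Using pH = pKa + log([base]/[acid]) with [base]/[acid] = 1.2/0.15:
pH = 4.796 + (+0.903) = 5.70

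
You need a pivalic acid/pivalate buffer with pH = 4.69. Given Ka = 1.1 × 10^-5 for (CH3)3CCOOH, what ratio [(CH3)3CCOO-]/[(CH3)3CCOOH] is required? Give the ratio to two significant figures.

ratio = 0.54

pKa = -log(1.1 × 10^-5) = 4.959
pH = pKa + log(r) ⇒ log(r) = 4.69 − 4.959 = -0.269
r = [(CH3)3CCOO-]/[(CH3)3CCOOH] = 10^(-0.269) = 0.538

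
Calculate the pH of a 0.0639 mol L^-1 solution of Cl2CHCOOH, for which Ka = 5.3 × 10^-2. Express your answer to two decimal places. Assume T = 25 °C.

pH = 1.43

Cl2CHCOOH ⇌ Cl2CHCOO- + H+
Let x = [H+] at equilibrium. Ka = x²/(0.0639 − x).
The 5% rule fails; solving x² + Ka·x − Ka·C₀ = 0 exactly:
x = [−0.053 + √(0.053² + 0.0135)]/2 = 3.74 × 10^-2 M
pH = −log[H+] = −log(3.74 × 10^-2) = 1.43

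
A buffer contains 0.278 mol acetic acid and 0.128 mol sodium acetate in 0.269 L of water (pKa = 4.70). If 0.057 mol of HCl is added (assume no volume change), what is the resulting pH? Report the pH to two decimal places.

After neutralization: n(CH3COOH) = 0.335 mol, n(CH3COO-) = 0.071 mol.
pH = pKa + log([A⁻]/[HA]) = 4.70 + log(0.071/0.335) = 4.70 -0.674

pH = 4.03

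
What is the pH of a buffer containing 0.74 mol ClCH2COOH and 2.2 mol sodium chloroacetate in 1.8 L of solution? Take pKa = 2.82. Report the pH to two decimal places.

pH = 3.29

pH = pKa + log([A⁻]/[HA]) = 2.82 + log(2.2/0.74)
pH = 2.82 + (+0.473) = 3.29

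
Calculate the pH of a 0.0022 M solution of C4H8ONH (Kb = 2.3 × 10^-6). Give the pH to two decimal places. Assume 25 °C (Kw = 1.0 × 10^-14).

pH = 9.85

C4H8ONH + H2O ⇌ C4H8ONH2+ + OH-
From the ICE table, Kb = [OH-]²/(0.0022 − [OH-]) = 2.3 × 10^-6.
Assume [OH-] ≪ 0.0022: [OH-] ≈ √(2.3 × 10^-6 × 0.0022) = 7.11 × 10^-5 M
([OH-]/C₀ = 3.2% < 5%, so the approximation holds.)
pOH = −log(7.11 × 10^-5) = 4.15; pH = 14.00 − 4.15 = 9.85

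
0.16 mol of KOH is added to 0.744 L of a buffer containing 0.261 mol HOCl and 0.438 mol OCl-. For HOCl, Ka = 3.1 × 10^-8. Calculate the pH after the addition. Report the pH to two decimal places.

OH- converts HOCl to OCl-: HOCl → 0.101 mol, OCl- → 0.598 mol.
pKa = −log(3.1 × 10^-8) = 7.509
pH = pKa + log([A⁻]/[HA]) = 7.509 + log(0.598/0.101) = 7.509 +0.772

pH = 8.28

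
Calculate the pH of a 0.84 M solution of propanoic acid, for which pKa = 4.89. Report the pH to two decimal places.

pH = 2.48

CH3CH2COOH ⇌ CH3CH2COO- + H+
Ka = 10^(−4.89) = 1.29 × 10^-5
From the ICE table, Ka = x²/(0.84 − x) = 1.29 × 10^-5.
Neglecting x in the denominator: x = √(1.29 × 10^-5 × 0.84) = 3.29 × 10^-3 M
(x/C₀ = 0.39% < 5%, so the approximation holds.)
pH = −log[H+] = −log(3.29 × 10^-3) = 2.48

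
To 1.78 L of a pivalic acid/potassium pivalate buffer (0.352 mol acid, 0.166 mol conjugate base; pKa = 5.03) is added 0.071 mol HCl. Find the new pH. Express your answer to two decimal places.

pH = 4.38

After neutralization: n((CH3)3CCOOH) = 0.423 mol, n((CH3)3CCOO-) = 0.095 mol.
pH = pKa + log(n_(CH3)3CCOO-/n_(CH3)3CCOOH) = 5.03 + log(0.095/0.423) = 5.03 + (-0.649)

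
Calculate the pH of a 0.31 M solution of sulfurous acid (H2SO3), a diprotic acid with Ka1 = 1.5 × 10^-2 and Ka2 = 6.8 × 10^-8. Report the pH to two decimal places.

pH = 1.21

Ka1 ≫ Ka2, so treat the first dissociation as the only significant source of H+.
Ka1 = x²/(0.31 − x) = 1.5 × 10^-2
Solving the quadratic: x = (−Ka1 + √(Ka1² + 4·Ka1·C₀))/2 = 6.11 × 10^-2 M
pH = −log(6.11 × 10^-2) = 1.21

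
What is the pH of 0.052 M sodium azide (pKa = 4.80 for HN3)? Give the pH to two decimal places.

pH = 8.76

N3- is the conjugate base of the weak acid HN3.
Ka = 10^(−4.80) = 1.58 × 10^-5
Kb = Kw/Ka = 1.0×10^-14 / 1.58 × 10^-5 = 6.33 × 10^-10
From the ICE table, Kb = x²/(0.052 − x) = 6.33 × 10^-10.
Since Kb ≪ C₀, x ≈ √(Kb·C₀) = 5.74 × 10^-6 M.
pOH = 5.24, so pH = 14.00 − pOH = 8.76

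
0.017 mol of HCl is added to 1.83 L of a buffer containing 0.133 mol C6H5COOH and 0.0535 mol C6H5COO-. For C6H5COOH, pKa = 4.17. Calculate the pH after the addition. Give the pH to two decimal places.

pH = 3.56

After neutralization: n(C6H5COOH) = 0.15 mol, n(C6H5COO-) = 0.0365 mol.
Henderson–Hasselbalch with mole ratio 0.0365/0.15: pH = 4.17 + (-0.614)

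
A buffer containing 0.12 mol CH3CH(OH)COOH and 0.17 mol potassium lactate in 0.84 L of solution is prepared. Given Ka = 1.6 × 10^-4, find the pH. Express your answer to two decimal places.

pKa = −log(1.6 × 10^-4) = 3.796
Using pH = pKa + log([base]/[acid]) with [base]/[acid] = 0.17/0.12:
pH = 3.796 + (+0.151) = 3.95

pH = 3.95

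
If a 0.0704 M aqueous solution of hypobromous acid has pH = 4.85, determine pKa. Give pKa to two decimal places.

pKa = 8.55

[H+] = 10^(-4.85) = 1.41 × 10^-5 M
At equilibrium [HA] = 0.0704 − 1.41 × 10^-5 = 7.04 × 10^-2 M
Ka = [H+][A-]/[HA] = (1.41 × 10^-5)² / 7.04 × 10^-2 = 2.82 × 10^-9
pKa = -log(2.82 × 10^-9) = 8.55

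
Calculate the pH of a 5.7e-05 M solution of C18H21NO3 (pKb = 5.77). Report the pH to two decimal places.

pH = 8.96

C18H21NO3 + H2O ⇌ C18H22NO3+ + OH-
Kb = 10^(−5.77) = 1.70 × 10^-6
Kb = x²/(5.7e-05 − x) = 1.70 × 10^-6
The 5% rule fails; solving x² + Kb·x − Kb·C₀ = 0 exactly:
x = [−1.7e-06 + √(1.7e-06² + 3.88e-10)]/2 = 9.03 × 10^-6 M
pOH = −log(9.03 × 10^-6) = 5.04; pH = 14.00 − 5.04 = 8.96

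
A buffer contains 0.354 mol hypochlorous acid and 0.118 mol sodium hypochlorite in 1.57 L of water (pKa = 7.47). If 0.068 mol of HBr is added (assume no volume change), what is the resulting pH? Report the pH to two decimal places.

After neutralization: n(HOCl) = 0.422 mol, n(OCl-) = 0.05 mol.
pH = pKa + log([A⁻]/[HA]) = 7.47 + log(0.05/0.422) = 7.47 -0.926

pH = 6.54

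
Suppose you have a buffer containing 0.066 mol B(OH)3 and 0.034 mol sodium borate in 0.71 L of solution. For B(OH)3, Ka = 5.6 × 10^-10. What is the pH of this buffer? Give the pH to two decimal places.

pH = 8.96

pKa = −log(5.6 × 10^-10) = 9.252
Using pH = pKa + log([base]/[acid]) with [base]/[acid] = 0.034/0.066:
pH = 9.252 + (-0.288) = 8.96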